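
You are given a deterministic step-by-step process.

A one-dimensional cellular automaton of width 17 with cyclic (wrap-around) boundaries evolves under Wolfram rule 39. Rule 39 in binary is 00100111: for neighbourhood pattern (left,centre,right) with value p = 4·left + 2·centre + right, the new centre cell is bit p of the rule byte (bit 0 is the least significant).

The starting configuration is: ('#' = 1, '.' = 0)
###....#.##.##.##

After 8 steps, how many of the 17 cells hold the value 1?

9

gen 0: ###....#.##.##.##
gen 1: ....#####..#..#..
gen 2: ####......##.##.#
gen 3: .....#####..#..#.
gen 4: #####......##.##.
gen 5: ......#####..#..#
gen 6: .#####......##.##
gen 7: #......#####..#..
gen 8: #.#####......##.#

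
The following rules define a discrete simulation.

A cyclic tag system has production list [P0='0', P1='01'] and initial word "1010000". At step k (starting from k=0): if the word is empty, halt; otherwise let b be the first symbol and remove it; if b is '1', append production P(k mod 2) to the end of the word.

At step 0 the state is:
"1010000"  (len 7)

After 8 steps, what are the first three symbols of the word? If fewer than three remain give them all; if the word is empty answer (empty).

gen 0: "1010000"  (len 7)
gen 1: "0100000"  (len 7)
gen 2: "100000"  (len 6)
gen 3: "000000"  (len 6)
gen 4: "00000"  (len 5)
gen 5: "0000"  (len 4)
gen 6: "000"  (len 3)
gen 7: "00"  (len 2)
gen 8: "0"  (len 1)

0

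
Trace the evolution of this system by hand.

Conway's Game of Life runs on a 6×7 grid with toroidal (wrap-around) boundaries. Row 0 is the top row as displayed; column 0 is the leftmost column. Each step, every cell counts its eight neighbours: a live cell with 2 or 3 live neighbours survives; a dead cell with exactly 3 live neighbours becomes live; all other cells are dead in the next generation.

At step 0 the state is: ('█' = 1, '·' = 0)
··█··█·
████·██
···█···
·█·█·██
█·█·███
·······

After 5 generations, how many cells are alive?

[0] ··█··█·
████·██
···█···
·█·█·██
█·█·███
·······
[1] █·████·
██·█·██
···█···
·█·█···
█████··
·█·██··
[2] ·······
██···█·
·█·█··█
██·····
█······
······█
[3] █·····█
███···█
······█
·██···█
██····█
·······
[4] ······█
·█···█·
·····██
·██··██
·██···█
·█·····
[5] █······
█····█·
·██·█··
·██····
·····██
·██····

12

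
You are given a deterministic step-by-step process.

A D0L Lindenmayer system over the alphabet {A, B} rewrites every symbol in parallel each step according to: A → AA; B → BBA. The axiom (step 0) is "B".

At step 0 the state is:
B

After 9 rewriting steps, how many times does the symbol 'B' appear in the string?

512

step 0: B
step 1: BBA
step 2: BBABBAAA
step 3: BBABBAAABBABBAAAAAAA
step 4: BBABBAAABBABBAAAAAAABBABBAAABBABBAAAAAAAAAAAAAAA
step 5: BBABBAAABBABBAAAAAAABBABBAAABBABBAAAAAAAAAAAAAAABBABBAAABBABBAAAAAAABBABBAAABBABBAAAAAAAAAAAAAAAAAAAAAAAAAAAAAAA
step 6: BBABBAAABBABBAAAAAAABBABBAAABBABBAAAAAAAAAAAAAAABBABBAAABB…AAAAAAAAAAAAAAAAAAAAAAAAAAAAAAAAAAAAAAAAAAAAAAAAAAAAAAAAAA  (len 256)
step 7: BBABBAAABBABBAAAAAAABBABBAAABBABBAAAAAAAAAAAAAAABBABBAAABB…AAAAAAAAAAAAAAAAAAAAAAAAAAAAAAAAAAAAAAAAAAAAAAAAAAAAAAAAAA  (len 576)
step 8: BBABBAAABBABBAAAAAAABBABBAAABBABBAAAAAAAAAAAAAAABBABBAAABB…AAAAAAAAAAAAAAAAAAAAAAAAAAAAAAAAAAAAAAAAAAAAAAAAAAAAAAAAAA  (len 1280)
step 9: BBABBAAABBABBAAAAAAABBABBAAABBABBAAAAAAAAAAAAAAABBABBAAABB…AAAAAAAAAAAAAAAAAAAAAAAAAAAAAAAAAAAAAAAAAAAAAAAAAAAAAAAAAA  (len 2816)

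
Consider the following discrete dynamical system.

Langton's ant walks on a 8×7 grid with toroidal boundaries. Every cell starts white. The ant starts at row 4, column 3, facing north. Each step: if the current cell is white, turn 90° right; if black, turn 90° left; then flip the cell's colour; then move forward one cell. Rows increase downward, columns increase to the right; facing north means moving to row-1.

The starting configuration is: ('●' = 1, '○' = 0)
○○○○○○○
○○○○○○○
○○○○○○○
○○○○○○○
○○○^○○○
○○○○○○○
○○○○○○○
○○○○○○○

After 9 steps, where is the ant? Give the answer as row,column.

step 0: ○○○○○○○
○○○○○○○
○○○○○○○
○○○○○○○
○○○^○○○
○○○○○○○
○○○○○○○
○○○○○○○
step 1: ○○○○○○○
○○○○○○○
○○○○○○○
○○○○○○○
○○○●>○○
○○○○○○○
○○○○○○○
○○○○○○○
step 2: ○○○○○○○
○○○○○○○
○○○○○○○
○○○○○○○
○○○●●○○
○○○○v○○
○○○○○○○
○○○○○○○
step 3: ○○○○○○○
○○○○○○○
○○○○○○○
○○○○○○○
○○○●●○○
○○○<●○○
○○○○○○○
○○○○○○○
step 4: ○○○○○○○
○○○○○○○
○○○○○○○
○○○○○○○
○○○^●○○
○○○●●○○
○○○○○○○
○○○○○○○
step 5: ○○○○○○○
○○○○○○○
○○○○○○○
○○○○○○○
○○<○●○○
○○○●●○○
○○○○○○○
○○○○○○○
step 6: ○○○○○○○
○○○○○○○
○○○○○○○
○○^○○○○
○○●○●○○
○○○●●○○
○○○○○○○
○○○○○○○
step 7: ○○○○○○○
○○○○○○○
○○○○○○○
○○●>○○○
○○●○●○○
○○○●●○○
○○○○○○○
○○○○○○○
step 8: ○○○○○○○
○○○○○○○
○○○○○○○
○○●●○○○
○○●v●○○
○○○●●○○
○○○○○○○
○○○○○○○
step 9: ○○○○○○○
○○○○○○○
○○○○○○○
○○●●○○○
○○<●●○○
○○○●●○○
○○○○○○○
○○○○○○○

4,2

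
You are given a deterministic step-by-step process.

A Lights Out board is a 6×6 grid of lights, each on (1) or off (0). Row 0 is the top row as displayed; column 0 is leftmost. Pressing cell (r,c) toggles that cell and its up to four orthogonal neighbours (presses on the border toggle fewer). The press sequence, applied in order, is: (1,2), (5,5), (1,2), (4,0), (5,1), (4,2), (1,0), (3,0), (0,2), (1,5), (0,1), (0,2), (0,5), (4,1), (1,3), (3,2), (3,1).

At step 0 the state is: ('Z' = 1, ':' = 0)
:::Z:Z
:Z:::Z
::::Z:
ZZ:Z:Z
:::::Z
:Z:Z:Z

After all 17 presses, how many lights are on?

step 0: :::Z:Z
:Z:::Z
::::Z:
ZZ:Z:Z
:::::Z
:Z:Z:Z
step 1: ::ZZ:Z
::ZZ:Z
::Z:Z:
ZZ:Z:Z
:::::Z
:Z:Z:Z
step 2: ::ZZ:Z
::ZZ:Z
::Z:Z:
ZZ:Z:Z
::::::
:Z:ZZ:
step 3: :::Z:Z
:Z:::Z
::::Z:
ZZ:Z:Z
::::::
:Z:ZZ:
step 4: :::Z:Z
:Z:::Z
::::Z:
:Z:Z:Z
ZZ::::
ZZ:ZZ:
step 5: :::Z:Z
:Z:::Z
::::Z:
:Z:Z:Z
Z:::::
::ZZZ:
step 6: :::Z:Z
:Z:::Z
::::Z:
:ZZZ:Z
ZZZZ::
:::ZZ:
step 7: Z::Z:Z
Z::::Z
Z:::Z:
:ZZZ:Z
ZZZZ::
:::ZZ:
step 8: Z::Z:Z
Z::::Z
::::Z:
Z:ZZ:Z
:ZZZ::
:::ZZ:
step 9: ZZZ::Z
Z:Z::Z
::::Z:
Z:ZZ:Z
:ZZZ::
:::ZZ:
step 10: ZZZ:::
Z:Z:Z:
::::ZZ
Z:ZZ:Z
:ZZZ::
:::ZZ:
step 11: ::::::
ZZZ:Z:
::::ZZ
Z:ZZ:Z
:ZZZ::
:::ZZ:
step 12: :ZZZ::
ZZ::Z:
::::ZZ
Z:ZZ:Z
:ZZZ::
:::ZZ:
step 13: :ZZZZZ
ZZ::ZZ
::::ZZ
Z:ZZ:Z
:ZZZ::
:::ZZ:
step 14: :ZZZZZ
ZZ::ZZ
::::ZZ
ZZZZ:Z
Z::Z::
:Z:ZZ:
step 15: :ZZ:ZZ
ZZZZ:Z
:::ZZZ
ZZZZ:Z
Z::Z::
:Z:ZZ:
step 16: :ZZ:ZZ
ZZZZ:Z
::ZZZZ
Z::::Z
Z:ZZ::
:Z:ZZ:
step 17: :ZZ:ZZ
ZZZZ:Z
:ZZZZZ
:ZZ::Z
ZZZZ::
:Z:ZZ:

24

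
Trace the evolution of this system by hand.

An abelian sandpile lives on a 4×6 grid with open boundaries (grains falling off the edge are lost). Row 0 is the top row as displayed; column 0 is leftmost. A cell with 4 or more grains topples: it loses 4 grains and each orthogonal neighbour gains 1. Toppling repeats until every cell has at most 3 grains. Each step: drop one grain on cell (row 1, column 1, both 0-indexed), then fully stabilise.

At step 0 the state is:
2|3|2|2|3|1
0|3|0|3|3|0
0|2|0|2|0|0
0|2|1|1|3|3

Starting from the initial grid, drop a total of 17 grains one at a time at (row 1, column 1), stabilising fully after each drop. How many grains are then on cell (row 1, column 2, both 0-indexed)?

k=0  2|3|2|2|3|1
0|3|0|3|3|0
0|2|0|2|0|0
0|2|1|1|3|3
k=1  3|0|3|2|3|1
1|1|1|3|3|0
0|3|0|2|0|0
0|2|1|1|3|3
k=2  3|0|3|2|3|1
1|2|1|3|3|0
0|3|0|2|0|0
0|2|1|1|3|3
k=3  3|0|3|2|3|1
1|3|1|3|3|0
0|3|0|2|0|0
0|2|1|1|3|3
k=4  3|1|3|2|3|1
2|1|2|3|3|0
1|0|1|2|0|0
0|3|1|1|3|3
k=5  3|1|3|2|3|1
2|2|2|3|3|0
1|0|1|2|0|0
0|3|1|1|3|3
k=6  3|1|3|2|3|1
2|3|2|3|3|0
1|0|1|2|0|0
0|3|1|1|3|3
k=7  3|2|3|2|3|1
3|0|3|3|3|0
1|1|1|2|0|0
0|3|1|1|3|3
k=8  3|2|3|2|3|1
3|1|3|3|3|0
1|1|1|2|0|0
0|3|1|1|3|3
k=9  3|2|3|2|3|1
3|2|3|3|3|0
1|1|1|2|0|0
0|3|1|1|3|3
k=10  3|2|3|2|3|1
3|3|3|3|3|0
1|1|1|2|0|0
0|3|1|1|3|3
k=11  1|1|2|1|1|2
1|3|2|2|1|1
2|2|2|3|1|0
0|3|1|1|3|3
k=12  1|2|2|1|1|2
2|0|3|2|1|1
2|3|2|3|1|0
0|3|1|1|3|3
k=13  1|2|2|1|1|2
2|1|3|2|1|1
2|3|2|3|1|0
0|3|1|1|3|3
k=14  1|2|2|1|1|2
2|2|3|2|1|1
2|3|2|3|1|0
0|3|1|1|3|3
k=15  1|2|2|1|1|2
2|3|3|2|1|1
2|3|2|3|1|0
0|3|1|1|3|3
k=16  1|3|3|2|1|2
3|2|2|0|2|1
3|2|1|1|2|0
1|0|3|2|3|3
k=17  1|3|3|2|1|2
3|3|2|0|2|1
3|2|1|1|2|0
1|0|3|2|3|3

2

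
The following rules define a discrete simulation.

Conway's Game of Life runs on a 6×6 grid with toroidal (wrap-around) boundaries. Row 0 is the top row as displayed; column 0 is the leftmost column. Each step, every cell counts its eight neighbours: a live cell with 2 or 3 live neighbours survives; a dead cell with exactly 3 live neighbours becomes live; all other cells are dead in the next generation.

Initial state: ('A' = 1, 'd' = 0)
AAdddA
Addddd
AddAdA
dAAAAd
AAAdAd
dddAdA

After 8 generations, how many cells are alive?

4

step 0: AAdddA
Addddd
AddAdA
dAAAAd
AAAdAd
dddAdA
step 1: dAddAA
ddddAd
AddAdA
dddddd
Addddd
dddAdd
step 2: dddAAA
dddAdd
ddddAA
AddddA
dddddd
AdddAA
step 3: AddAdd
dddAdd
AdddAA
AdddAA
ddddAd
AddAdd
step 4: ddAAAd
AddAdd
AddAdd
AddAdd
AddAAd
dddAAA
step 5: ddAddd
dAdddA
AAAAAA
AAAAdd
AdAddd
dddddd
step 6: dddddd
dddddA
dddddd
dddddd
AdAAdd
dAdddd
step 7: dddddd
dddddd
dddddd
dddddd
dAAddd
dAAddd
step 8: dddddd
dddddd
dddddd
dddddd
dAAddd
dAAddd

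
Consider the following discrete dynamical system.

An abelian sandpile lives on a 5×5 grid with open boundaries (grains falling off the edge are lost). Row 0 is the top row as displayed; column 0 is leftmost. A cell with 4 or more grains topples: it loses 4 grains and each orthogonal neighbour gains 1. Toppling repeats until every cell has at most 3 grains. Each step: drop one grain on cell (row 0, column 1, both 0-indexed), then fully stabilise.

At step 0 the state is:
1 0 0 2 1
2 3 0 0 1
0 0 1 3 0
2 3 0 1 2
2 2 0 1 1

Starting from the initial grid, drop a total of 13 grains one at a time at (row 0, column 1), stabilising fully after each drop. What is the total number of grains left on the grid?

35

step 0: 1 0 0 2 1
2 3 0 0 1
0 0 1 3 0
2 3 0 1 2
2 2 0 1 1
step 1: 1 1 0 2 1
2 3 0 0 1
0 0 1 3 0
2 3 0 1 2
2 2 0 1 1
step 2: 1 2 0 2 1
2 3 0 0 1
0 0 1 3 0
2 3 0 1 2
2 2 0 1 1
step 3: 1 3 0 2 1
2 3 0 0 1
0 0 1 3 0
2 3 0 1 2
2 2 0 1 1
step 4: 2 1 1 2 1
3 0 1 0 1
0 1 1 3 0
2 3 0 1 2
2 2 0 1 1
step 5: 2 2 1 2 1
3 0 1 0 1
0 1 1 3 0
2 3 0 1 2
2 2 0 1 1
step 6: 2 3 1 2 1
3 0 1 0 1
0 1 1 3 0
2 3 0 1 2
2 2 0 1 1
step 7: 3 0 2 2 1
3 1 1 0 1
0 1 1 3 0
2 3 0 1 2
2 2 0 1 1
step 8: 3 1 2 2 1
3 1 1 0 1
0 1 1 3 0
2 3 0 1 2
2 2 0 1 1
step 9: 3 2 2 2 1
3 1 1 0 1
0 1 1 3 0
2 3 0 1 2
2 2 0 1 1
step 10: 3 3 2 2 1
3 1 1 0 1
0 1 1 3 0
2 3 0 1 2
2 2 0 1 1
step 11: 1 1 3 2 1
0 3 1 0 1
1 1 1 3 0
2 3 0 1 2
2 2 0 1 1
step 12: 1 2 3 2 1
0 3 1 0 1
1 1 1 3 0
2 3 0 1 2
2 2 0 1 1
step 13: 1 3 3 2 1
0 3 1 0 1
1 1 1 3 0
2 3 0 1 2
2 2 0 1 1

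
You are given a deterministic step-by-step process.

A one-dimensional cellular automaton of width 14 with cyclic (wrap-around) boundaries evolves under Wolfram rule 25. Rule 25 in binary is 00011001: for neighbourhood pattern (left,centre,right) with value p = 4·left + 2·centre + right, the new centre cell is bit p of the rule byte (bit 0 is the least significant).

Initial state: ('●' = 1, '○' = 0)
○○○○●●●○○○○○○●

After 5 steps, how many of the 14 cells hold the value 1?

step 0: ○○○○●●●○○○○○○●
step 1: ●●●○●○○●●●●●○○
step 2: ●○○○○●○●○○○○●○
step 3: ○●●●○○○○●●●○○○
step 4: ○●○○●●●○●○○●●●
step 5: ○○●○●○○○○●○●○○

4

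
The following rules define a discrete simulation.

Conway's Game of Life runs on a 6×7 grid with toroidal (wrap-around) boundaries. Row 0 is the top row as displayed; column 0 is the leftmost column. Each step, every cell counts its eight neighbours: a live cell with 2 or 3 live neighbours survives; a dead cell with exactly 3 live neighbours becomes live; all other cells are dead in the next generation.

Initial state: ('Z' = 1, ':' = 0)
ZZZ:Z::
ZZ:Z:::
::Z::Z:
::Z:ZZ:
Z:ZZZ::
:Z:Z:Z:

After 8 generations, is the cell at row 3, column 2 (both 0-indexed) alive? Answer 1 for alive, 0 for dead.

0

0) ZZZ:Z::
ZZ:Z:::
::Z::Z:
::Z:ZZ:
Z:ZZZ::
:Z:Z:Z:
1) ::::Z:Z
Z::ZZ:Z
::Z::ZZ
::Z::ZZ
::::::Z
:::::ZZ
2) :::ZZ::
Z::ZZ::
:ZZ::::
Z::::::
Z::::::
Z:::::Z
3) Z::ZZZZ
:Z::Z::
ZZZZ:::
Z::::::
ZZ:::::
Z:::::Z
4) :Z:ZZ::
:::::::
Z:ZZ:::
::::::Z
:Z:::::
::::Z::
5) :::ZZ::
:Z::Z::
:::::::
ZZZ::::
:::::::
::ZZZ::
6) :::::Z:
:::ZZ::
Z:Z::::
:Z:::::
:::::::
::Z:Z::
7) :::::Z:
:::ZZ::
:ZZZ:::
:Z:::::
:::::::
:::::::
8) ::::Z::
:::ZZ::
:Z:ZZ::
:Z:::::
:::::::
:::::::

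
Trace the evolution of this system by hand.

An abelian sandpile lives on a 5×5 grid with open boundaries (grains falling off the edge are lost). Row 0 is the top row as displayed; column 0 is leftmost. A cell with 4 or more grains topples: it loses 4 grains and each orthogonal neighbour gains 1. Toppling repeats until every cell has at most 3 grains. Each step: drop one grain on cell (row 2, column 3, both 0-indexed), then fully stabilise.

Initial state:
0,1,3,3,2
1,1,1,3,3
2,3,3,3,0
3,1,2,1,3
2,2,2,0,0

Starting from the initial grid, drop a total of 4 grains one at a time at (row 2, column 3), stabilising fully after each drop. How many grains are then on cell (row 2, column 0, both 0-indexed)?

3

k=0  0,1,3,3,2
1,1,1,3,3
2,3,3,3,0
3,1,2,1,3
2,2,2,0,0
k=1  0,2,1,2,0
1,3,0,3,1
3,0,2,2,2
3,2,3,2,3
2,2,2,0,0
k=2  0,2,1,2,0
1,3,0,3,1
3,0,2,3,2
3,2,3,2,3
2,2,2,0,0
k=3  0,2,1,3,0
1,3,1,0,2
3,0,3,1,3
3,2,3,3,3
2,2,2,0,0
k=4  0,2,1,3,0
1,3,1,0,2
3,0,3,2,3
3,2,3,3,3
2,2,2,0,0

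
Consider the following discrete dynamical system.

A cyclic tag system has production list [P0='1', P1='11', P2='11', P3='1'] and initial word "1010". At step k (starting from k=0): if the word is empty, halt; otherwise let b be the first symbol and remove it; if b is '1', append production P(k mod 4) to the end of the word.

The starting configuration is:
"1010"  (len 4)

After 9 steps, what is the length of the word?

5

0) "1010"  (len 4)
1) "0101"  (len 4)
2) "101"  (len 3)
3) "0111"  (len 4)
4) "111"  (len 3)
5) "111"  (len 3)
6) "1111"  (len 4)
7) "11111"  (len 5)
8) "11111"  (len 5)
9) "11111"  (len 5)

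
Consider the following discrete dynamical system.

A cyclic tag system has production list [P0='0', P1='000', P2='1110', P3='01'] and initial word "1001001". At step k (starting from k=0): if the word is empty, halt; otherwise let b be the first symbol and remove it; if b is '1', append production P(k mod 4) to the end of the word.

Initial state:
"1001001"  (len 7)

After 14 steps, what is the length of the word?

[0] "1001001"  (len 7)
[1] "0010010"  (len 7)
[2] "010010"  (len 6)
[3] "10010"  (len 5)
[4] "001001"  (len 6)
[5] "01001"  (len 5)
[6] "1001"  (len 4)
[7] "0011110"  (len 7)
[8] "011110"  (len 6)
[9] "11110"  (len 5)
[10] "1110000"  (len 7)
[11] "1100001110"  (len 10)
[12] "10000111001"  (len 11)
[13] "00001110010"  (len 11)
[14] "0001110010"  (len 10)

10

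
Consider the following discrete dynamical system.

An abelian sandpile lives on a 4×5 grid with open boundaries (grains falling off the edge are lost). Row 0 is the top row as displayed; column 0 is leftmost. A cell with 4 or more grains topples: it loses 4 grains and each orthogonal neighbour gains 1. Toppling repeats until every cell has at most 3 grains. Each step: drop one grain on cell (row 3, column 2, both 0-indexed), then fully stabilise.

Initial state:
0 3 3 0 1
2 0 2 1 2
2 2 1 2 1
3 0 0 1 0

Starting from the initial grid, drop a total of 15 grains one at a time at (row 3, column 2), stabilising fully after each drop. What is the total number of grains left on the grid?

k=0  0 3 3 0 1
2 0 2 1 2
2 2 1 2 1
3 0 0 1 0
k=1  0 3 3 0 1
2 0 2 1 2
2 2 1 2 1
3 0 1 1 0
k=2  0 3 3 0 1
2 0 2 1 2
2 2 1 2 1
3 0 2 1 0
k=3  0 3 3 0 1
2 0 2 1 2
2 2 1 2 1
3 0 3 1 0
k=4  0 3 3 0 1
2 0 2 1 2
2 2 2 2 1
3 1 0 2 0
k=5  0 3 3 0 1
2 0 2 1 2
2 2 2 2 1
3 1 1 2 0
k=6  0 3 3 0 1
2 0 2 1 2
2 2 2 2 1
3 1 2 2 0
k=7  0 3 3 0 1
2 0 2 1 2
2 2 2 2 1
3 1 3 2 0
k=8  0 3 3 0 1
2 0 2 1 2
2 2 3 2 1
3 2 0 3 0
k=9  0 3 3 0 1
2 0 2 1 2
2 2 3 2 1
3 2 1 3 0
k=10  0 3 3 0 1
2 0 2 1 2
2 2 3 2 1
3 2 2 3 0
k=11  0 3 3 0 1
2 0 2 1 2
2 2 3 2 1
3 2 3 3 0
k=12  0 3 3 0 1
2 0 3 2 2
2 3 1 0 2
3 3 2 1 1
k=13  0 3 3 0 1
2 0 3 2 2
2 3 1 0 2
3 3 3 1 1
k=14  0 3 3 0 1
3 1 3 2 2
0 1 3 0 2
1 2 1 2 1
k=15  0 3 3 0 1
3 1 3 2 2
0 1 3 0 2
1 2 2 2 1

32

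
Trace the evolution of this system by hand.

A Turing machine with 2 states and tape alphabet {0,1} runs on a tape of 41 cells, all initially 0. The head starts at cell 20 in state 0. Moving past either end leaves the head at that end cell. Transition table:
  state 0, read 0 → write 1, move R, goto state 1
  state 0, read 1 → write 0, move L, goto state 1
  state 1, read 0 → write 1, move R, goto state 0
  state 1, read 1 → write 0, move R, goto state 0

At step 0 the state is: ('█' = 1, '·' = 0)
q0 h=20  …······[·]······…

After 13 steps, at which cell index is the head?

33

[0] q0 h=20  …······[·]······…
[1] q1 h=21  …·····█[·]······…
[2] q0 h=22  …····██[·]······…
[3] q1 h=23  …···███[·]······…
[4] q0 h=24  …··████[·]······…
[5] q1 h=25  …·█████[·]······…
[6] q0 h=26  …██████[·]······…
[7] q1 h=27  …██████[·]······…
[8] q0 h=28  …██████[·]······…
[9] q1 h=29  …██████[·]······…
[10] q0 h=30  …██████[·]······…
[11] q1 h=31  …██████[·]······…
[12] q0 h=32  …██████[·]······…
[13] q1 h=33  …██████[·]······…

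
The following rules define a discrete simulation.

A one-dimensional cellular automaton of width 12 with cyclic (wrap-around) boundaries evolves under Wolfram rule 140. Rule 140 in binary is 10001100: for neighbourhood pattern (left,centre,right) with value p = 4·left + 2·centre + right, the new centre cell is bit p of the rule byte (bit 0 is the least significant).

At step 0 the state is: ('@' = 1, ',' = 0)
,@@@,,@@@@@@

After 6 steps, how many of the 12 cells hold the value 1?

[0] ,@@@,,@@@@@@
[1] ,@@,,,@@@@@,
[2] ,@,,,,@@@@,,
[3] ,@,,,,@@@,,,
[4] ,@,,,,@@,,,,
[5] ,@,,,,@,,,,,
[6] ,@,,,,@,,,,,

2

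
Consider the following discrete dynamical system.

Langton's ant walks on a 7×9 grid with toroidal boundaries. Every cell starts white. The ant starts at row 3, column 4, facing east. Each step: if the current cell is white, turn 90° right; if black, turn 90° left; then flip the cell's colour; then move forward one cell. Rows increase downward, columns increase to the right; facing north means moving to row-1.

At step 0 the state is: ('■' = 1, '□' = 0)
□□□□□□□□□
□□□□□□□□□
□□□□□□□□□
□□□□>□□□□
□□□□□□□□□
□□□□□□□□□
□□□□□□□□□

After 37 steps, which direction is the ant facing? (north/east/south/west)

gen 0: □□□□□□□□□
□□□□□□□□□
□□□□□□□□□
□□□□>□□□□
□□□□□□□□□
□□□□□□□□□
□□□□□□□□□
gen 1: □□□□□□□□□
□□□□□□□□□
□□□□□□□□□
□□□□■□□□□
□□□□v□□□□
□□□□□□□□□
□□□□□□□□□
gen 2: □□□□□□□□□
□□□□□□□□□
□□□□□□□□□
□□□□■□□□□
□□□<■□□□□
□□□□□□□□□
□□□□□□□□□
gen 3: □□□□□□□□□
□□□□□□□□□
□□□□□□□□□
□□□^■□□□□
□□□■■□□□□
□□□□□□□□□
□□□□□□□□□
gen 4: □□□□□□□□□
□□□□□□□□□
□□□□□□□□□
□□□■>□□□□
□□□■■□□□□
□□□□□□□□□
□□□□□□□□□
gen 5: □□□□□□□□□
□□□□□□□□□
□□□□^□□□□
□□□■□□□□□
□□□■■□□□□
□□□□□□□□□
□□□□□□□□□
gen 6: □□□□□□□□□
□□□□□□□□□
□□□□■>□□□
□□□■□□□□□
□□□■■□□□□
□□□□□□□□□
□□□□□□□□□
gen 7: □□□□□□□□□
□□□□□□□□□
□□□□■■□□□
□□□■□v□□□
□□□■■□□□□
□□□□□□□□□
□□□□□□□□□
gen 8: □□□□□□□□□
□□□□□□□□□
□□□□■■□□□
□□□■<■□□□
□□□■■□□□□
□□□□□□□□□
□□□□□□□□□
gen 9: □□□□□□□□□
□□□□□□□□□
□□□□^■□□□
□□□■■■□□□
□□□■■□□□□
□□□□□□□□□
□□□□□□□□□
gen 10: □□□□□□□□□
□□□□□□□□□
□□□<□■□□□
□□□■■■□□□
□□□■■□□□□
□□□□□□□□□
□□□□□□□□□
gen 11: □□□□□□□□□
□□□^□□□□□
□□□■□■□□□
□□□■■■□□□
□□□■■□□□□
□□□□□□□□□
□□□□□□□□□
gen 12: □□□□□□□□□
□□□■>□□□□
□□□■□■□□□
□□□■■■□□□
□□□■■□□□□
□□□□□□□□□
□□□□□□□□□
gen 13: □□□□□□□□□
□□□■■□□□□
□□□■v■□□□
□□□■■■□□□
□□□■■□□□□
□□□□□□□□□
□□□□□□□□□
gen 14: □□□□□□□□□
□□□■■□□□□
□□□<■■□□□
□□□■■■□□□
□□□■■□□□□
□□□□□□□□□
□□□□□□□□□
gen 15: □□□□□□□□□
□□□■■□□□□
□□□□■■□□□
□□□v■■□□□
□□□■■□□□□
□□□□□□□□□
□□□□□□□□□
gen 16: □□□□□□□□□
□□□■■□□□□
□□□□■■□□□
□□□□>■□□□
□□□■■□□□□
□□□□□□□□□
□□□□□□□□□
gen 17: □□□□□□□□□
□□□■■□□□□
□□□□^■□□□
□□□□□■□□□
□□□■■□□□□
□□□□□□□□□
□□□□□□□□□
gen 18: □□□□□□□□□
□□□■■□□□□
□□□<□■□□□
□□□□□■□□□
□□□■■□□□□
□□□□□□□□□
□□□□□□□□□
gen 19: □□□□□□□□□
□□□^■□□□□
□□□■□■□□□
□□□□□■□□□
□□□■■□□□□
□□□□□□□□□
□□□□□□□□□
gen 20: □□□□□□□□□
□□<□■□□□□
□□□■□■□□□
□□□□□■□□□
□□□■■□□□□
□□□□□□□□□
□□□□□□□□□
gen 21: □□^□□□□□□
□□■□■□□□□
□□□■□■□□□
□□□□□■□□□
□□□■■□□□□
□□□□□□□□□
□□□□□□□□□
gen 22: □□■>□□□□□
□□■□■□□□□
□□□■□■□□□
□□□□□■□□□
□□□■■□□□□
□□□□□□□□□
□□□□□□□□□
gen 23: □□■■□□□□□
□□■v■□□□□
□□□■□■□□□
□□□□□■□□□
□□□■■□□□□
□□□□□□□□□
□□□□□□□□□
gen 24: □□■■□□□□□
□□<■■□□□□
□□□■□■□□□
□□□□□■□□□
□□□■■□□□□
□□□□□□□□□
□□□□□□□□□
gen 25: □□■■□□□□□
□□□■■□□□□
□□v■□■□□□
□□□□□■□□□
□□□■■□□□□
□□□□□□□□□
□□□□□□□□□
gen 26: □□■■□□□□□
□□□■■□□□□
□<■■□■□□□
□□□□□■□□□
□□□■■□□□□
□□□□□□□□□
□□□□□□□□□
gen 27: □□■■□□□□□
□^□■■□□□□
□■■■□■□□□
□□□□□■□□□
□□□■■□□□□
□□□□□□□□□
□□□□□□□□□
gen 28: □□■■□□□□□
□■>■■□□□□
□■■■□■□□□
□□□□□■□□□
□□□■■□□□□
□□□□□□□□□
□□□□□□□□□
gen 29: □□■■□□□□□
□■■■■□□□□
□■v■□■□□□
□□□□□■□□□
□□□■■□□□□
□□□□□□□□□
□□□□□□□□□
gen 30: □□■■□□□□□
□■■■■□□□□
□■□>□■□□□
□□□□□■□□□
□□□■■□□□□
□□□□□□□□□
□□□□□□□□□
gen 31: □□■■□□□□□
□■■^■□□□□
□■□□□■□□□
□□□□□■□□□
□□□■■□□□□
□□□□□□□□□
□□□□□□□□□
gen 32: □□■■□□□□□
□■<□■□□□□
□■□□□■□□□
□□□□□■□□□
□□□■■□□□□
□□□□□□□□□
□□□□□□□□□
gen 33: □□■■□□□□□
□■□□■□□□□
□■v□□■□□□
□□□□□■□□□
□□□■■□□□□
□□□□□□□□□
□□□□□□□□□
gen 34: □□■■□□□□□
□■□□■□□□□
□<■□□■□□□
□□□□□■□□□
□□□■■□□□□
□□□□□□□□□
□□□□□□□□□
gen 35: □□■■□□□□□
□■□□■□□□□
□□■□□■□□□
□v□□□■□□□
□□□■■□□□□
□□□□□□□□□
□□□□□□□□□
gen 36: □□■■□□□□□
□■□□■□□□□
□□■□□■□□□
<■□□□■□□□
□□□■■□□□□
□□□□□□□□□
□□□□□□□□□
gen 37: □□■■□□□□□
□■□□■□□□□
^□■□□■□□□
■■□□□■□□□
□□□■■□□□□
□□□□□□□□□
□□□□□□□□□

north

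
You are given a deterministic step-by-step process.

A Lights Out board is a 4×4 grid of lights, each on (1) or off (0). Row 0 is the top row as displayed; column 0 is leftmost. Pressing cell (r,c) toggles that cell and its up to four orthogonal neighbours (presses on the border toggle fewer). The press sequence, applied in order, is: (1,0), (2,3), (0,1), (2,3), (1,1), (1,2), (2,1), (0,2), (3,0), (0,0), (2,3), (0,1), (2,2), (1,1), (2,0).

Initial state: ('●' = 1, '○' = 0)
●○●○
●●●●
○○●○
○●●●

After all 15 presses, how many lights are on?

7

step 0: ●○●○
●●●●
○○●○
○●●●
step 1: ○○●○
○○●●
●○●○
○●●●
step 2: ○○●○
○○●○
●○○●
○●●○
step 3: ●●○○
○●●○
●○○●
○●●○
step 4: ●●○○
○●●●
●○●○
○●●●
step 5: ●○○○
●○○●
●●●○
○●●●
step 6: ●○●○
●●●○
●●○○
○●●●
step 7: ●○●○
●○●○
○○●○
○○●●
step 8: ●●○●
●○○○
○○●○
○○●●
step 9: ●●○●
●○○○
●○●○
●●●●
step 10: ○○○●
○○○○
●○●○
●●●●
step 11: ○○○●
○○○●
●○○●
●●●○
step 12: ●●●●
○●○●
●○○●
●●●○
step 13: ●●●●
○●●●
●●●○
●●○○
step 14: ●○●●
●○○●
●○●○
●●○○
step 15: ●○●●
○○○●
○●●○
○●○○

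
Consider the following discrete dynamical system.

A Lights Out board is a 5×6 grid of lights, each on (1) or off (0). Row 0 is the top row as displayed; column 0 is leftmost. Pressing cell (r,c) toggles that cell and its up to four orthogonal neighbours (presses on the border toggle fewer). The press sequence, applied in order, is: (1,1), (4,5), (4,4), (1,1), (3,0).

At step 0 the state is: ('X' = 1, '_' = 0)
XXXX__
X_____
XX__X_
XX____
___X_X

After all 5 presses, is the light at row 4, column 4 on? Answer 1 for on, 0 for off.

gen 0: XXXX__
X_____
XX__X_
XX____
___X_X
gen 1: X_XX__
_XX___
X___X_
XX____
___X_X
gen 2: X_XX__
_XX___
X___X_
XX___X
___XX_
gen 3: X_XX__
_XX___
X___X_
XX__XX
_____X
gen 4: XXXX__
X_____
XX__X_
XX__XX
_____X
gen 5: XXXX__
X_____
_X__X_
____XX
X____X

0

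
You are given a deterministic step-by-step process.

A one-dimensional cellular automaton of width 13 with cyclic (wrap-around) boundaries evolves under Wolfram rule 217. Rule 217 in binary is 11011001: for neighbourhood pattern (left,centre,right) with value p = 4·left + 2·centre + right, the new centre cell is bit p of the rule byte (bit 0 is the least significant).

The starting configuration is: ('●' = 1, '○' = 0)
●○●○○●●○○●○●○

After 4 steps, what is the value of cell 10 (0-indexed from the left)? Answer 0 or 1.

1

step 0: ●○●○○●●○○●○●○
step 1: ○○○●○●●●○○○○○
step 2: ●●○○○●●●●●●●●
step 3: ●●●●○●●●●●●●●
step 4: ●●●●○●●●●●●●●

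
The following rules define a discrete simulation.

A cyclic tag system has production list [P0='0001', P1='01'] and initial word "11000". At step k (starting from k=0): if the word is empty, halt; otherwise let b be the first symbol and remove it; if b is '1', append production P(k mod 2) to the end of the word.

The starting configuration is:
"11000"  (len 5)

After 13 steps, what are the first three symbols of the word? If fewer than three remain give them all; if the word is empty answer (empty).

step 0: "11000"  (len 5)
step 1: "10000001"  (len 8)
step 2: "000000101"  (len 9)
step 3: "00000101"  (len 8)
step 4: "0000101"  (len 7)
step 5: "000101"  (len 6)
step 6: "00101"  (len 5)
step 7: "0101"  (len 4)
step 8: "101"  (len 3)
step 9: "010001"  (len 6)
step 10: "10001"  (len 5)
step 11: "00010001"  (len 8)
step 12: "0010001"  (len 7)
step 13: "010001"  (len 6)

010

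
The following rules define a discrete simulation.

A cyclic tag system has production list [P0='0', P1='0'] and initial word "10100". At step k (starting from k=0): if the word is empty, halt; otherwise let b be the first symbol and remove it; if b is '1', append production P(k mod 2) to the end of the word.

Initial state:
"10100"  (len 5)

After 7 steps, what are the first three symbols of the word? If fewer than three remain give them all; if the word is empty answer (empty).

(empty)

gen 0: "10100"  (len 5)
gen 1: "01000"  (len 5)
gen 2: "1000"  (len 4)
gen 3: "0000"  (len 4)
gen 4: "000"  (len 3)
gen 5: "00"  (len 2)
gen 6: "0"  (len 1)
gen 7: (halted — word empty)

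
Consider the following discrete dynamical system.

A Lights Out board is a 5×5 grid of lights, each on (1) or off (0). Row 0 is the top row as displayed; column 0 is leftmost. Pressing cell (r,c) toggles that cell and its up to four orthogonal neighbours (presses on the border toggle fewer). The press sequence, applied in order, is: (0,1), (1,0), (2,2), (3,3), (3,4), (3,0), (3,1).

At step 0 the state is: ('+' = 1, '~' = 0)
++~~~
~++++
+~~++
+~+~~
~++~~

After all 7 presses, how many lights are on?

t=0: ++~~~
~++++
+~~++
+~+~~
~++~~
t=1: ~~+~~
~~+++
+~~++
+~+~~
~++~~
t=2: +~+~~
+++++
~~~++
+~+~~
~++~~
t=3: +~+~~
++~++
~++~+
+~~~~
~++~~
t=4: +~+~~
++~++
~++++
+~+++
~+++~
t=5: +~+~~
++~++
~+++~
+~+~~
~++++
t=6: +~+~~
++~++
++++~
~++~~
+++++
t=7: +~+~~
++~++
+~++~
+~~~~
+~+++

14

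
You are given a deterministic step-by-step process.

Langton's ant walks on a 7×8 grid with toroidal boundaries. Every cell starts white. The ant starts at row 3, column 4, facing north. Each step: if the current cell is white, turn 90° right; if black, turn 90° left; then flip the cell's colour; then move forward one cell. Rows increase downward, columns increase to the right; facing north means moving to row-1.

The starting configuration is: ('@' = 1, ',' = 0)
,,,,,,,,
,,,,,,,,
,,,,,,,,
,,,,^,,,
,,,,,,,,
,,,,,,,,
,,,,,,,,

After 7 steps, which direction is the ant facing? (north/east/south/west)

east

[0] ,,,,,,,,
,,,,,,,,
,,,,,,,,
,,,,^,,,
,,,,,,,,
,,,,,,,,
,,,,,,,,
[1] ,,,,,,,,
,,,,,,,,
,,,,,,,,
,,,,@>,,
,,,,,,,,
,,,,,,,,
,,,,,,,,
[2] ,,,,,,,,
,,,,,,,,
,,,,,,,,
,,,,@@,,
,,,,,v,,
,,,,,,,,
,,,,,,,,
[3] ,,,,,,,,
,,,,,,,,
,,,,,,,,
,,,,@@,,
,,,,<@,,
,,,,,,,,
,,,,,,,,
[4] ,,,,,,,,
,,,,,,,,
,,,,,,,,
,,,,^@,,
,,,,@@,,
,,,,,,,,
,,,,,,,,
[5] ,,,,,,,,
,,,,,,,,
,,,,,,,,
,,,<,@,,
,,,,@@,,
,,,,,,,,
,,,,,,,,
[6] ,,,,,,,,
,,,,,,,,
,,,^,,,,
,,,@,@,,
,,,,@@,,
,,,,,,,,
,,,,,,,,
[7] ,,,,,,,,
,,,,,,,,
,,,@>,,,
,,,@,@,,
,,,,@@,,
,,,,,,,,
,,,,,,,,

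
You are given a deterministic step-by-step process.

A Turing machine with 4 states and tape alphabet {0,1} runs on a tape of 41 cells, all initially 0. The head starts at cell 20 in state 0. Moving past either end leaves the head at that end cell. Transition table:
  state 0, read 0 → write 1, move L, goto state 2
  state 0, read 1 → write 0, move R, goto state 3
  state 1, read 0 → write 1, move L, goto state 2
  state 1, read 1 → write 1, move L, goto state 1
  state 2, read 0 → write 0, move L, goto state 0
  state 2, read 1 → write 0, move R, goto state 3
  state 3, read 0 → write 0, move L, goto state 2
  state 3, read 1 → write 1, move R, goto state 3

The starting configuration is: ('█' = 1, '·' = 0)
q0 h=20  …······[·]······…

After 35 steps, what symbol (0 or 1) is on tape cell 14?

1

gen 0: q0 h=20  …······[·]······…
gen 1: q2 h=19  …······[·]█·····…
gen 2: q0 h=18  …······[·]·█····…
gen 3: q2 h=17  …······[·]█·█···…
gen 4: q0 h=16  …······[·]·█·█··…
gen 5: q2 h=15  …······[·]█·█·█·…
gen 6: q0 h=14  …······[·]·█·█·█…
gen 7: q2 h=13  …······[·]█·█·█·…
gen 8: q0 h=12  …······[·]·█·█·█…
gen 9: q2 h=11  …······[·]█·█·█·…
gen 10: q0 h=10  …······[·]·█·█·█…
gen 11: q2 h= 9  …······[·]█·█·█·…
gen 12: q0 h= 8  …······[·]·█·█·█…
gen 13: q2 h= 7  …······[·]█·█·█·…
gen 14: q0 h= 6  |······[·]·█·█·█…
gen 15: q2 h= 5  |·····[·]█·█·█·…
gen 16: q0 h= 4  |····[·]·█·█·█…
gen 17: q2 h= 3  |···[·]█·█·█·…
gen 18: q0 h= 2  |··[·]·█·█·█…
gen 19: q2 h= 1  |·[·]█·█·█·…
gen 20: q0 h= 0  |[·]·█·█·█…
gen 21: q2 h= 0  |[█]·█·█·█…
gen 22: q3 h= 1  |·[·]█·█·█·…
gen 23: q2 h= 0  |[·]·█·█·█…
gen 24: q0 h= 0  |[·]·█·█·█…
gen 25: q2 h= 0  |[█]·█·█·█…
gen 26: q3 h= 1  |·[·]█·█·█·…
gen 27: q2 h= 0  |[·]·█·█·█…
gen 28: q0 h= 0  |[·]·█·█·█…
gen 29: q2 h= 0  |[█]·█·█·█…
gen 30: q3 h= 1  |·[·]█·█·█·…
gen 31: q2 h= 0  |[·]·█·█·█…
gen 32: q0 h= 0  |[·]·█·█·█…
gen 33: q2 h= 0  |[█]·█·█·█…
gen 34: q3 h= 1  |·[·]█·█·█·…
gen 35: q2 h= 0  |[·]·█·█·█…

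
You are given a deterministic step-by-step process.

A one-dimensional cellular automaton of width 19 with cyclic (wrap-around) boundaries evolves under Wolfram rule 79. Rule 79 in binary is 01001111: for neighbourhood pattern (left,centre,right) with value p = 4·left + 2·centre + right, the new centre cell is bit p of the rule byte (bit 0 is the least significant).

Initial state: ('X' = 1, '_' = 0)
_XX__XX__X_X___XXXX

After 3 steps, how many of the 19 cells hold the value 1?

11

[0] _XX__XX__X_X___XXXX
[1] _XX_XXX_XX_X_XXX__X
[2] _XX_X_X_XX_X_X_X_XX
[3] _XX_X_X_XX_X_X_X_XX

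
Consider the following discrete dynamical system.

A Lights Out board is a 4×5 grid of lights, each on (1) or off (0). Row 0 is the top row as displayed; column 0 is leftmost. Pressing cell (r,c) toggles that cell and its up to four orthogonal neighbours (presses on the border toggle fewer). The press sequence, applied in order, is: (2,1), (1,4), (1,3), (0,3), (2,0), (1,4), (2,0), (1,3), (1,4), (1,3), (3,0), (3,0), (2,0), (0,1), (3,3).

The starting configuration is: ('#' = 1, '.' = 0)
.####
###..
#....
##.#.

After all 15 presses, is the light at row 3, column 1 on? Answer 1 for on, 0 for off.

k=0  .####
###..
#....
##.#.
k=1  .####
#.#..
.##..
#..#.
k=2  .###.
#.###
.##.#
#..#.
k=3  .##..
#....
.####
#..#.
k=4  .#.##
#..#.
.####
#..#.
k=5  .#.##
...#.
#.###
...#.
k=6  .#.#.
....#
#.##.
...#.
k=7  .#.#.
#...#
.###.
#..#.
k=8  .#...
#.##.
.##..
#..#.
k=9  .#..#
#.#.#
.##.#
#..#.
k=10  .#.##
#..#.
.####
#..#.
k=11  .#.##
#..#.
#####
.#.#.
k=12  .#.##
#..#.
.####
#..#.
k=13  .#.##
...#.
#.###
...#.
k=14  #.###
.#.#.
#.###
...#.
k=15  #.###
.#.#.
#.#.#
..#.#

0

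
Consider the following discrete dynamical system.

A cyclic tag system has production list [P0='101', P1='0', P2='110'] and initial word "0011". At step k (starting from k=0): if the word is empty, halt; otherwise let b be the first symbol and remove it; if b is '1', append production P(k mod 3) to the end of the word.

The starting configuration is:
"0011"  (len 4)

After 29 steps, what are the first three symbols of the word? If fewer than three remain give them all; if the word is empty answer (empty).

010

t=0: "0011"  (len 4)
t=1: "011"  (len 3)
t=2: "11"  (len 2)
t=3: "1110"  (len 4)
t=4: "110101"  (len 6)
t=5: "101010"  (len 6)
t=6: "01010110"  (len 8)
t=7: "1010110"  (len 7)
t=8: "0101100"  (len 7)
t=9: "101100"  (len 6)
t=10: "01100101"  (len 8)
t=11: "1100101"  (len 7)
t=12: "100101110"  (len 9)
t=13: "00101110101"  (len 11)
t=14: "0101110101"  (len 10)
t=15: "101110101"  (len 9)
t=16: "01110101101"  (len 11)
t=17: "1110101101"  (len 10)
t=18: "110101101110"  (len 12)
t=19: "10101101110101"  (len 14)
t=20: "01011011101010"  (len 14)
t=21: "1011011101010"  (len 13)
t=22: "011011101010101"  (len 15)
t=23: "11011101010101"  (len 14)
t=24: "1011101010101110"  (len 16)
t=25: "011101010101110101"  (len 18)
t=26: "11101010101110101"  (len 17)
t=27: "1101010101110101110"  (len 19)
t=28: "101010101110101110101"  (len 21)
t=29: "010101011101011101010"  (len 21)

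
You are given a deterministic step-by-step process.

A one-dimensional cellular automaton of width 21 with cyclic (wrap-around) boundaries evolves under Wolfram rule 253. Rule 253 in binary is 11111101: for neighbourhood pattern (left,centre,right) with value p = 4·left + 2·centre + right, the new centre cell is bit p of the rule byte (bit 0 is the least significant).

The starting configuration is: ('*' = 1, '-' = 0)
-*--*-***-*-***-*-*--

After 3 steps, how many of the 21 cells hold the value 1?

21

0) -*--*-***-*-***-*-*--
1) -**-*****************
2) *********************
3) *********************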